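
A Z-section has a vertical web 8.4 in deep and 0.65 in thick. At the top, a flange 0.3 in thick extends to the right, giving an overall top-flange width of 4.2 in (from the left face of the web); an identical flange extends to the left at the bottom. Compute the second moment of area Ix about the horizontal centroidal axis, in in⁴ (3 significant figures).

Ix ≈ 67.1 in⁴

Decompose the section into non-overlapping parts with the origin at the bottom-left of its bounding rectangle.
Web: 0.65 × 8.4, A = 5.46 in², y = 4.2 in, Ī = 32.105 in⁴.
Top flange (beyond web): 3.55 × 0.3, A = 1.065 in², y = 8.25 in, Ī = 0.0079875 in⁴.
Bottom flange (beyond web): 3.55 × 0.3, A = 1.065 in², y = 0.15 in, Ī = 0.0079875 in⁴.
Centroid: ȳ = ΣA·y / ΣA = 4.2 in.
Transfer each piece to the horizontal centroidal axis using Ī + A·d² with d = y − 4.2:
  web: d = 0 in → contributes +32.105 in⁴
  top flange (beyond web): d = 4.05 in → contributes +17.477 in⁴
  bottom flange (beyond web): d = -4.05 in → contributes +17.477 in⁴
Total I = 67.058 in⁴.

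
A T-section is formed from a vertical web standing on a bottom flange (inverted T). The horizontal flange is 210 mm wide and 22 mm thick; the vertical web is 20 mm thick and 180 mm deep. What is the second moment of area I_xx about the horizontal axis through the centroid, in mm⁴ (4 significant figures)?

Decompose the section into non-overlapping parts with the origin at the bottom-left of its bounding rectangle.
Flange: 210 × 22, A = 4 620 mm², y = 11 mm, Ī = 186 340 mm⁴.
Web: 20 × 180, A = 3 600 mm², y = 112 mm, Ī = 9 720 000 mm⁴.
Centroid: ȳ = ΣA·y / ΣA = 55.2336 mm.
Transfer each piece to the horizontal axis through the centroid using Ī + A·d² with d = y − 55.2336:
  flange: d = -44.2336 mm → contributes +9 225 875 mm⁴
  web: d = 56.7664 mm → contributes +21 320 737 mm⁴
Total I = 30 546 612 mm⁴.

I_xx ≈ 3.055 × 10⁷ mm⁴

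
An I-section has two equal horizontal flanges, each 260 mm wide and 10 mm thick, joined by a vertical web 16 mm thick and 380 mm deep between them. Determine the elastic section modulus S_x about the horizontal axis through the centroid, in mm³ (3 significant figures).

Treat the section as a set of non-overlapping primitives; coordinates are from the bounding-box lower-left.
Bottom flange: 260 × 10, A = 2 600 mm², y = 5 mm, Ī = 21 667 mm⁴.
Web: 16 × 380, A = 6 080 mm², y = 200 mm, Ī = 73 162 667 mm⁴.
Top flange: 260 × 10, A = 2 600 mm², y = 395 mm, Ī = 21 667 mm⁴.
By symmetry the centroid is at mid-height, ȳ = 200 mm.
Transfer each piece to the horizontal axis through the centroid using Ī + A·d² with d = y − 200:
  bottom flange: d = -195 mm → contributes +98 886 667 mm⁴
  web: d = 0 mm → contributes +73 162 667 mm⁴
  top flange: d = 195 mm → contributes +98 886 667 mm⁴
Total I = 270 936 000 mm⁴.
Extreme fibre distance c = 200 mm; S = I/c = 1 354 680 mm³.

S_x ≈ 1.35 × 10⁶ mm³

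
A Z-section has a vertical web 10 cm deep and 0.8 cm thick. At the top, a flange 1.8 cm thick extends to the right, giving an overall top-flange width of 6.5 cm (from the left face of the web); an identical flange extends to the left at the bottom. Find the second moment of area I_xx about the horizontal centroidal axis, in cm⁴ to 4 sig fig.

I_xx ≈ 417.1 cm⁴

Treat the section as a set of non-overlapping primitives; coordinates are from the bounding-box lower-left.
Web: 0.8 × 10, A = 8 cm², y = 5 cm, Ī = 66.6667 cm⁴.
Top flange (beyond web): 5.7 × 1.8, A = 10.26 cm², y = 9.1 cm, Ī = 2.7702 cm⁴.
Bottom flange (beyond web): 5.7 × 1.8, A = 10.26 cm², y = 0.9 cm, Ī = 2.7702 cm⁴.
Centroid: ȳ = ΣA·y / ΣA = 5 cm.
Transfer each piece to the horizontal centroidal axis using Ī + A·d² with d = y − 5:
  web: d = 0 cm → contributes +66.6667 cm⁴
  top flange (beyond web): d = 4.1 cm → contributes +175.241 cm⁴
  bottom flange (beyond web): d = -4.1 cm → contributes +175.241 cm⁴
Total I = 417.148 cm⁴.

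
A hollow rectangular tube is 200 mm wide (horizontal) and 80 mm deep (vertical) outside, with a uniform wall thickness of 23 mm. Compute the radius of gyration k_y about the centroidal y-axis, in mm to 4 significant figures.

Split into non-overlapping primitives; take the origin at the lower-left of the bounding box.
Outer rectangle: 200 × 80, A = 16 000 mm², x = 100 mm, Ī = 53 333 333 mm⁴.
Inner void (subtracted): 154 × 34, A = 5 236 mm², x = 100 mm, Ī = 10 348 081 mm⁴.
By symmetry the centroid is at mid-width, x̄ = 100 mm.
All pieces are centred on the centroidal y-axis, so I = ΣĪ (holes subtracted) = 42 985 252 mm⁴.
Radius of gyration: k = √(I/A) = √(42 985 252 / 10 764) = 63.1936 mm.

k_y ≈ 63.19 mm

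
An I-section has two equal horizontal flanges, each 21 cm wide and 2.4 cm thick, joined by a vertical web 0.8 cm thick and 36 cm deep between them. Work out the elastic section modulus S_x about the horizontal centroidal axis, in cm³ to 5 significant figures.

Decompose the section into non-overlapping parts with the origin at the bottom-left of its bounding rectangle.
Bottom flange: 21 × 2.4, A = 50.4 cm², y = 1.2 cm, Ī = 24.192 cm⁴.
Web: 0.8 × 36, A = 28.8 cm², y = 20.4 cm, Ī = 3110.4 cm⁴.
Top flange: 21 × 2.4, A = 50.4 cm², y = 39.6 cm, Ī = 24.192 cm⁴.
By symmetry the centroid is at mid-height, ȳ = 20.4 cm.
Transfer each piece to the horizontal centroidal axis using Ī + A·d² with d = y − 20.4:
  bottom flange: d = -19.2 cm → contributes +18603.65 cm⁴
  web: d = 0 cm → contributes +3110.4 cm⁴
  top flange: d = 19.2 cm → contributes +18603.65 cm⁴
Total I = 40317.7 cm⁴.
Extreme fibre distance c = 20.4 cm; S = I/c = 1976.358 cm³.

S_x ≈ 1976.4 cm³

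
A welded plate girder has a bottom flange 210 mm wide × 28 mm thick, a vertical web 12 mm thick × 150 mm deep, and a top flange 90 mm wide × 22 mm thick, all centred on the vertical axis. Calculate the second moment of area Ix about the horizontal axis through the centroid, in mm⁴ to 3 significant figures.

Treat the section as a set of non-overlapping primitives; coordinates are from the bounding-box lower-left.
Bottom plate: 210 × 28, A = 5 880 mm², y = 14 mm, Ī = 384 160 mm⁴.
Web plate: 12 × 150, A = 1 800 mm², y = 103 mm, Ī = 3 375 000 mm⁴.
Top plate: 90 × 22, A = 1 980 mm², y = 189 mm, Ī = 79 860 mm⁴.
Centroid: ȳ = ΣA·y / ΣA = 66.453 mm.
Transfer each piece to the horizontal axis through the centroid using Ī + A·d² with d = y − 66.453:
  bottom plate: d = -52.453 mm → contributes +16 562 162 mm⁴
  web plate: d = 36.547 mm → contributes +5 779 175 mm⁴
  top plate: d = 122.55 mm → contributes +29 814 837 mm⁴
Total I = 52 156 174 mm⁴.

Ix ≈ 5.22 × 10⁷ mm⁴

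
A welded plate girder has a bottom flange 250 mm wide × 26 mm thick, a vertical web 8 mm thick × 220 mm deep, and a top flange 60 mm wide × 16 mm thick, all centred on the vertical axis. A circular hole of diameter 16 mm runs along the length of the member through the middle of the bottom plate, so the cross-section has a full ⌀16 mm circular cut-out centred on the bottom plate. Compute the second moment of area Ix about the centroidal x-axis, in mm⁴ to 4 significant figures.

Break the section into simple shapes (no overlaps), measuring from the bottom-left corner of the bounding box.
Bottom plate: 250 × 26, A = 6 500 mm², y = 13 mm, Ī = 366 167 mm⁴.
Web plate: 8 × 220, A = 1 760 mm², y = 136 mm, Ī = 7 098 667 mm⁴.
Top plate: 60 × 16, A = 960 mm², y = 254 mm, Ī = 20 480 mm⁴.
Hole (subtracted): ⌀16, A = 201.062 mm², y = 13 mm, Ī = 3216.99 mm⁴.
Centroid: ȳ = ΣA·y / ΣA = 62.6555 mm.
Transfer each piece to the centroidal x-axis using Ī + A·d² with d = y − 62.6555:
  bottom plate: d = -49.6555 mm → contributes +16 393 022 mm⁴
  web plate: d = 73.3445 mm → contributes +16 566 435 mm⁴
  top plate: d = 191.344 mm → contributes +35 168 684 mm⁴
  hole: d = -49.6555 mm → contributes −498 969 mm⁴
Total I = 67 629 171 mm⁴.

Ix ≈ 6.763 × 10⁷ mm⁴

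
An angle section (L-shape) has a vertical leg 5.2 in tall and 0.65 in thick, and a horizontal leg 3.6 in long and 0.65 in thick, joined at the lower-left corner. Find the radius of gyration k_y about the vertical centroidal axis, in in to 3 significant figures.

Break the section into simple shapes (no overlaps), measuring from the bottom-left corner of the bounding box.
Vertical leg: 0.65 × 5.2, A = 3.38 in², x = 0.325 in, Ī = 0.119 in⁴.
Horizontal leg (remainder): 2.95 × 0.65, A = 1.9175 in², x = 2.125 in, Ī = 1.3906 in⁴.
Centroid: x̄ = ΣA·x / ΣA = 0.97653 in.
Transfer each piece to the vertical centroidal axis using Ī + A·d² with d = x − 0.97653:
  vertical leg: d = -0.65153 in → contributes +1.5538 in⁴
  horizontal leg (remainder): d = 1.1485 in → contributes +3.9197 in⁴
Total I = 5.4735 in⁴.
Radius of gyration: k = √(I/A) = √(5.4735 / 5.2975) = 1.0165 in.

k_y ≈ 1.02 in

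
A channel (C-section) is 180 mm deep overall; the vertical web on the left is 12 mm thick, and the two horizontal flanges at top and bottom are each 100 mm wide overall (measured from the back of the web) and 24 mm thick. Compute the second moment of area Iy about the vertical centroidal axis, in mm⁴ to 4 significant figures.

Iy ≈ 6.325 × 10⁶ mm⁴

Break the section into simple shapes (no overlaps), measuring from the bottom-left corner of the bounding box.
Web: 12 × 180, A = 2 160 mm², x = 6 mm, Ī = 25 920 mm⁴.
Top flange (beyond web): 88 × 24, A = 2 112 mm², x = 56 mm, Ī = 1 362 944 mm⁴.
Bottom flange (beyond web): 88 × 24, A = 2 112 mm², x = 56 mm, Ī = 1 362 944 mm⁴.
Centroid: x̄ = ΣA·x / ΣA = 39.0827 mm.
Transfer each piece to the vertical centroidal axis using Ī + A·d² with d = x − 39.0827:
  web: d = -33.0827 mm → contributes +2 389 965 mm⁴
  top flange (beyond web): d = 16.9173 mm → contributes +1 967 387 mm⁴
  bottom flange (beyond web): d = 16.9173 mm → contributes +1 967 387 mm⁴
Total I = 6 324 740 mm⁴.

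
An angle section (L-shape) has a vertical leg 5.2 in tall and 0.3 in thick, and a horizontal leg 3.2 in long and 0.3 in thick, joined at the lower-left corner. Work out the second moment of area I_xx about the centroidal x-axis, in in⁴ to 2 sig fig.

I_xx ≈ 6.9 in⁴

Treat the section as a set of non-overlapping primitives; coordinates are from the bounding-box lower-left.
Vertical leg: 0.3 × 5.2, A = 1.56 in², y = 2.6 in, Ī = 3.515 in⁴.
Horizontal leg (remainder): 2.9 × 0.3, A = 0.87 in², y = 0.15 in, Ī = 0.006525 in⁴.
Centroid: ȳ = ΣA·y / ΣA = 1.723 in.
Transfer each piece to the centroidal x-axis using Ī + A·d² with d = y − 1.723:
  vertical leg: d = 0.8772 in → contributes +4.715 in⁴
  horizontal leg (remainder): d = -1.573 in → contributes +2.159 in⁴
Total I = 6.874 in⁴.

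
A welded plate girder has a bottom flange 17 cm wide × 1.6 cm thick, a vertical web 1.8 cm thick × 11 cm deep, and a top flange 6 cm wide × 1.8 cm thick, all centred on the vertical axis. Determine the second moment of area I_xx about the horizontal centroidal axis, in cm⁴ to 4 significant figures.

Split into non-overlapping primitives; take the origin at the lower-left of the bounding box.
Bottom plate: 17 × 1.6, A = 27.2 cm², y = 0.8 cm, Ī = 5.80267 cm⁴.
Web plate: 1.8 × 11, A = 19.8 cm², y = 7.1 cm, Ī = 199.65 cm⁴.
Top plate: 6 × 1.8, A = 10.8 cm², y = 13.5 cm, Ī = 2.916 cm⁴.
Centroid: ȳ = ΣA·y / ΣA = 5.33114 cm.
Transfer each piece to the horizontal centroidal axis using Ī + A·d² with d = y − 5.33114:
  bottom plate: d = -4.53114 cm → contributes +564.253 cm⁴
  web plate: d = 1.76886 cm → contributes +261.601 cm⁴
  top plate: d = 8.16886 cm → contributes +723.603 cm⁴
Total I = 1549.46 cm⁴.

I_xx ≈ 1549 cm⁴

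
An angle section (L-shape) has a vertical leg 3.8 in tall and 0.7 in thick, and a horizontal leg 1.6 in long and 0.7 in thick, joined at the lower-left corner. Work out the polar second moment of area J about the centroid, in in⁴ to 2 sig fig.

J ≈ 4.9 in⁴

Decompose the section into non-overlapping parts with the origin at the bottom-left of its bounding rectangle.
Vertical leg: 0.7 × 3.8, A = 2.66 in², y = 1.9 in, Ī = 3.201 in⁴.
Horizontal leg (remainder): 0.9 × 0.7, A = 0.63 in², y = 0.35 in, Ī = 0.02573 in⁴.
Centroid: ȳ = ΣA·y / ΣA = 1.603 in.
Transfer each piece to the centroidal x-axis using Ī + A·d² with d = y − 1.603:
  vertical leg: d = 0.2968 in → contributes +3.435 in⁴
  horizontal leg (remainder): d = -1.253 in → contributes +1.015 in⁴
Total I = 4.45 in⁴.
For the y-axis: x̄ = 0.5032 in.
Repeating about the centroidal y-axis gives I_y = 0.4771 in⁴.
Polar second moment: J = I_x + I_y = 4.927 in⁴.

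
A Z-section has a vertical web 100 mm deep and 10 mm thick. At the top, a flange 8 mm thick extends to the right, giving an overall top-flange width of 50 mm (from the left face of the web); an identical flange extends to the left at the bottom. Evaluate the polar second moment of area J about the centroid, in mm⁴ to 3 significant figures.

Decompose the section into non-overlapping parts with the origin at the bottom-left of its bounding rectangle.
Web: 10 × 100, A = 1 000 mm², y = 50 mm, Ī = 833 333 mm⁴.
Top flange (beyond web): 40 × 8, A = 320 mm², y = 96 mm, Ī = 1706.7 mm⁴.
Bottom flange (beyond web): 40 × 8, A = 320 mm², y = 4 mm, Ī = 1706.7 mm⁴.
Centroid: ȳ = ΣA·y / ΣA = 50 mm.
Transfer each piece to the centroidal x-axis using Ī + A·d² with d = y − 50:
  web: d = 0 mm → contributes +833 333 mm⁴
  top flange (beyond web): d = 46 mm → contributes +678 827 mm⁴
  bottom flange (beyond web): d = -46 mm → contributes +678 827 mm⁴
Total I = 2 190 987 mm⁴.
For the y-axis: x̄ = 45 mm.
Repeating about the centroidal y-axis gives I_y = 493 667 mm⁴.
Polar second moment: J = I_x + I_y = 2 684 653 mm⁴.

J ≈ 2.68 × 10⁶ mm⁴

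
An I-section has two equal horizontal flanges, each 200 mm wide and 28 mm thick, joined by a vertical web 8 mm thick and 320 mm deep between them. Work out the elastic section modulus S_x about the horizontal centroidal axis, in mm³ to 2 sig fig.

S_x ≈ 1.9 × 10⁶ mm³

Treat the section as a set of non-overlapping primitives; coordinates are from the bounding-box lower-left.
Bottom flange: 200 × 28, A = 5 600 mm², y = 14 mm, Ī = 365 867 mm⁴.
Web: 8 × 320, A = 2 560 mm², y = 188 mm, Ī = 21 845 333 mm⁴.
Top flange: 200 × 28, A = 5 600 mm², y = 362 mm, Ī = 365 867 mm⁴.
By symmetry the centroid is at mid-height, ȳ = 188 mm.
Transfer each piece to the horizontal centroidal axis using Ī + A·d² with d = y − 188:
  bottom flange: d = -174 mm → contributes +169 911 467 mm⁴
  web: d = 0 mm → contributes +21 845 333 mm⁴
  top flange: d = 174 mm → contributes +169 911 467 mm⁴
Total I = 361 668 267 mm⁴.
Extreme fibre distance c = 188 mm; S = I/c = 1 923 767 mm³.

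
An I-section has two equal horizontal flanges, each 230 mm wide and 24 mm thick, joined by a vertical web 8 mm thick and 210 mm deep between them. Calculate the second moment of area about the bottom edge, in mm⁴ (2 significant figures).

Decompose the section into non-overlapping parts with the origin at the bottom-left of its bounding rectangle.
Bottom flange: 230 × 24, A = 5 520 mm², y = 12 mm, Ī = 264 960 mm⁴.
Web: 8 × 210, A = 1 680 mm², y = 129 mm, Ī = 6 174 000 mm⁴.
Top flange: 230 × 24, A = 5 520 mm², y = 246 mm, Ī = 264 960 mm⁴.
Transfer each piece to the base of the section using Ī + A·d² with d = y − 0:
  bottom flange: d = 12 mm → contributes +1 059 840 mm⁴
  web: d = 129 mm → contributes +34 130 880 mm⁴
  top flange: d = 246 mm → contributes +334 313 280 mm⁴
Total I = 369 504 000 mm⁴.

I_base ≈ 3.7 × 10⁸ mm⁴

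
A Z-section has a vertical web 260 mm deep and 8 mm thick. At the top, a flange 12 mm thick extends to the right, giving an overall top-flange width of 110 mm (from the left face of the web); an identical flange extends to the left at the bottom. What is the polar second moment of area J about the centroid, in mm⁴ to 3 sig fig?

J ≈ 5.89 × 10⁷ mm⁴

Break the section into simple shapes (no overlaps), measuring from the bottom-left corner of the bounding box.
Web: 8 × 260, A = 2 080 mm², y = 130 mm, Ī = 11 717 333 mm⁴.
Top flange (beyond web): 102 × 12, A = 1 224 mm², y = 254 mm, Ī = 14 688 mm⁴.
Bottom flange (beyond web): 102 × 12, A = 1 224 mm², y = 6 mm, Ī = 14 688 mm⁴.
Centroid: ȳ = ΣA·y / ΣA = 130 mm.
Transfer each piece to the centroidal x-axis using Ī + A·d² with d = y − 130:
  web: d = 0 mm → contributes +11 717 333 mm⁴
  top flange (beyond web): d = 124 mm → contributes +18 834 912 mm⁴
  bottom flange (beyond web): d = -124 mm → contributes +18 834 912 mm⁴
Total I = 49 387 157 mm⁴.
For the y-axis: x̄ = 106 mm.
Repeating about the centroidal y-axis gives I_y = 9 538 709 mm⁴.
Polar second moment: J = I_x + I_y = 58 925 867 mm⁴.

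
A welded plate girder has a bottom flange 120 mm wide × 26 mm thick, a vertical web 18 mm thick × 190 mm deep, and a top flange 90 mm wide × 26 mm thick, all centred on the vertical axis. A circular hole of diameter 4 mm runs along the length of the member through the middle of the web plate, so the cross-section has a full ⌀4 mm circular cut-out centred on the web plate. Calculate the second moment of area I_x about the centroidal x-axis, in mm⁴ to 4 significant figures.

Break the section into simple shapes (no overlaps), measuring from the bottom-left corner of the bounding box.
Bottom plate: 120 × 26, A = 3 120 mm², y = 13 mm, Ī = 175 760 mm⁴.
Web plate: 18 × 190, A = 3 420 mm², y = 121 mm, Ī = 10 288 500 mm⁴.
Top plate: 90 × 26, A = 2 340 mm², y = 229 mm, Ī = 131 820 mm⁴.
Hole (subtracted): ⌀4, A = 12.5664 mm², y = 121 mm, Ī = 12.5664 mm⁴.
Centroid: ȳ = ΣA·y / ΣA = 111.5 mm.
Transfer each piece to the centroidal x-axis using Ī + A·d² with d = y − 111.5:
  bottom plate: d = -98.5001 mm → contributes +30 446 823 mm⁴
  web plate: d = 9.49993 mm → contributes +10 597 150 mm⁴
  top plate: d = 117.5 mm → contributes +32 438 407 mm⁴
  hole: d = 9.49993 mm → contributes −1146.66 mm⁴
Total I = 73 481 233 mm⁴.

I_x ≈ 7.348 × 10⁷ mm⁴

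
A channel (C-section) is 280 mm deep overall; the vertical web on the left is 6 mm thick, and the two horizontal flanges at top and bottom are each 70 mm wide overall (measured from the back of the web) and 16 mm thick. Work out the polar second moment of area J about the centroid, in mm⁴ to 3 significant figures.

J ≈ 4.85 × 10⁷ mm⁴

Treat the section as a set of non-overlapping primitives; coordinates are from the bounding-box lower-left.
Web: 6 × 280, A = 1 680 mm², y = 140 mm, Ī = 10 976 000 mm⁴.
Top flange (beyond web): 64 × 16, A = 1 024 mm², y = 272 mm, Ī = 21 845 mm⁴.
Bottom flange (beyond web): 64 × 16, A = 1 024 mm², y = 8 mm, Ī = 21 845 mm⁴.
By symmetry the centroid is at mid-height, ȳ = 140 mm.
Transfer each piece to the centroidal x-axis using Ī + A·d² with d = y − 140:
  web: d = 0 mm → contributes +10 976 000 mm⁴
  top flange (beyond web): d = 132 mm → contributes +17 864 021 mm⁴
  bottom flange (beyond web): d = -132 mm → contributes +17 864 021 mm⁴
Total I = 46 704 043 mm⁴.
For the y-axis: x̄ = 22.227 mm.
Repeating about the centroidal y-axis gives I_y = 1 834 666 mm⁴.
Polar second moment: J = I_x + I_y = 48 538 708 mm⁴.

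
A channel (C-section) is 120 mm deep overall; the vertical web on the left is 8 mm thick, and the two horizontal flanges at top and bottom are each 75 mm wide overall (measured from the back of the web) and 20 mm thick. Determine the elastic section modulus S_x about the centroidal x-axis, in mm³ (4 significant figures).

Decompose the section into non-overlapping parts with the origin at the bottom-left of its bounding rectangle.
Web: 8 × 120, A = 960 mm², y = 60 mm, Ī = 1 152 000 mm⁴.
Top flange (beyond web): 67 × 20, A = 1 340 mm², y = 110 mm, Ī = 44666.7 mm⁴.
Bottom flange (beyond web): 67 × 20, A = 1 340 mm², y = 10 mm, Ī = 44666.7 mm⁴.
By symmetry the centroid is at mid-height, ȳ = 60 mm.
Transfer each piece to the centroidal x-axis using Ī + A·d² with d = y − 60:
  web: d = 0 mm → contributes +1 152 000 mm⁴
  top flange (beyond web): d = 50 mm → contributes +3 394 667 mm⁴
  bottom flange (beyond web): d = -50 mm → contributes +3 394 667 mm⁴
Total I = 7 941 333 mm⁴.
Extreme fibre distance c = 60 mm; S = I/c = 132 356 mm³.

S_x ≈ 1.324 × 10⁵ mm³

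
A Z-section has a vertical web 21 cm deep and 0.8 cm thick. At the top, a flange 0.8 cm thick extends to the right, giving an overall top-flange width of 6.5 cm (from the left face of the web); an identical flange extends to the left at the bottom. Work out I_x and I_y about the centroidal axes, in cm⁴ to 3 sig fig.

I_x ≈ 1550 cm⁴, I_y ≈ 122 cm⁴

Decompose the section into non-overlapping parts with the origin at the bottom-left of its bounding rectangle.
Web: 0.8 × 21, A = 16.8 cm², y = 10.5 cm, Ī = 617.4 cm⁴.
Top flange (beyond web): 5.7 × 0.8, A = 4.56 cm², y = 20.6 cm, Ī = 0.2432 cm⁴.
Bottom flange (beyond web): 5.7 × 0.8, A = 4.56 cm², y = 0.4 cm, Ī = 0.2432 cm⁴.
Centroid: ȳ = ΣA·y / ΣA = 10.5 cm.
Transfer each piece to the centroidal x-axis using Ī + A·d² with d = y − 10.5:
  web: d = 0 cm → contributes +617.4 cm⁴
  top flange (beyond web): d = 10.1 cm → contributes +465.41 cm⁴
  bottom flange (beyond web): d = -10.1 cm → contributes +465.41 cm⁴
Total I = 1548.2 cm⁴.
For the y-axis: x̄ = 6.1 cm.
Repeating about the centroidal y-axis gives I_y = 121.92 cm⁴.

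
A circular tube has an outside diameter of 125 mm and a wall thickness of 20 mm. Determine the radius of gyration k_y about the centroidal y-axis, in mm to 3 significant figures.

Break the section into simple shapes (no overlaps), measuring from the bottom-left corner of the bounding box.
Outer circle: ⌀125, A = 12 272 mm², x = 62.5 mm, Ī = 11 984 225 mm⁴.
Bore (subtracted): ⌀85, A = 5674.5 mm², x = 62.5 mm, Ī = 2 562 392 mm⁴.
By symmetry the centroid is at mid-width, x̄ = 62.5 mm.
All pieces are centred on the centroidal y-axis, so I = ΣĪ (holes subtracted) = 9 421 833 mm⁴.
Radius of gyration: k = √(I/A) = √(9 421 833 / 6597.3) = 37.791 mm.

k_y ≈ 37.8 mm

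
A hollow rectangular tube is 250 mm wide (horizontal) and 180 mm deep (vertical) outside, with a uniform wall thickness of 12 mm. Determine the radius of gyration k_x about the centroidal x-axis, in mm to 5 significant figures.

Treat the section as a set of non-overlapping primitives; coordinates are from the bounding-box lower-left.
Outer rectangle: 250 × 180, A = 45 000 mm², y = 90 mm, Ī = 121 500 000 mm⁴.
Inner void (subtracted): 226 × 156, A = 35 256 mm², y = 90 mm, Ī = 71 499 168 mm⁴.
By symmetry the centroid is at mid-height, ȳ = 90 mm.
All pieces are centred on the centroidal x-axis, so I = ΣĪ (holes subtracted) = 50 000 832 mm⁴.
Radius of gyration: k = √(I/A) = √(50 000 832 / 9 744) = 71.63413 mm.

k_x ≈ 71.634 mm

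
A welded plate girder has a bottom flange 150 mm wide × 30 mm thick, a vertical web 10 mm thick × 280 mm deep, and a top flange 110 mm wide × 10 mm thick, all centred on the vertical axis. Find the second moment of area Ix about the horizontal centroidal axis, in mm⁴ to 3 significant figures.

Ix ≈ 1.15 × 10⁸ mm⁴

Break the section into simple shapes (no overlaps), measuring from the bottom-left corner of the bounding box.
Bottom plate: 150 × 30, A = 4 500 mm², y = 15 mm, Ī = 337 500 mm⁴.
Web plate: 10 × 280, A = 2 800 mm², y = 170 mm, Ī = 18 293 333 mm⁴.
Top plate: 110 × 10, A = 1 100 mm², y = 315 mm, Ī = 9166.7 mm⁴.
Centroid: ȳ = ΣA·y / ΣA = 105.95 mm.
Transfer each piece to the horizontal centroidal axis using Ī + A·d² with d = y − 105.95:
  bottom plate: d = -90.952 mm → contributes +37 563 010 mm⁴
  web plate: d = 64.048 mm → contributes +29 779 206 mm⁴
  top plate: d = 209.05 mm → contributes +48 080 164 mm⁴
Total I = 115 422 381 mm⁴.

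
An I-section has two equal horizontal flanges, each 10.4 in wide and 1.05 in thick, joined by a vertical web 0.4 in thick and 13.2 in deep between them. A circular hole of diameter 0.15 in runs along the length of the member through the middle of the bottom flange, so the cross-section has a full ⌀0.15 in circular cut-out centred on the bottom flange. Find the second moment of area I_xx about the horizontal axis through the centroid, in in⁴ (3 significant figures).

Break the section into simple shapes (no overlaps), measuring from the bottom-left corner of the bounding box.
Bottom flange: 10.4 × 1.05, A = 10.92 in², y = 0.525 in, Ī = 1.0033 in⁴.
Web: 0.4 × 13.2, A = 5.28 in², y = 7.65 in, Ī = 76.666 in⁴.
Top flange: 10.4 × 1.05, A = 10.92 in², y = 14.775 in, Ī = 1.0033 in⁴.
Hole (subtracted): ⌀0.15, A = 0.017671 in², y = 0.525 in, Ī = 0.00002485 in⁴.
Centroid: ȳ = ΣA·y / ΣA = 7.6546 in.
Transfer each piece to the horizontal axis through the centroid using Ī + A·d² with d = y − 7.6546:
  bottom flange: d = -7.1296 in → contributes +556.09 in⁴
  web: d = -0.0046457 in → contributes +76.666 in⁴
  top flange: d = 7.1204 in → contributes +554.64 in⁴
  hole: d = -7.1296 in → contributes −0.8983 in⁴
Total I = 1186.5 in⁴.

I_xx ≈ 1190 in⁴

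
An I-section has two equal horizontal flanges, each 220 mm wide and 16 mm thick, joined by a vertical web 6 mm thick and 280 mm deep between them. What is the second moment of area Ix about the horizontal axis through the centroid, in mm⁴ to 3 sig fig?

Ix ≈ 1.65 × 10⁸ mm⁴

Decompose the section into non-overlapping parts with the origin at the bottom-left of its bounding rectangle.
Bottom flange: 220 × 16, A = 3 520 mm², y = 8 mm, Ī = 75 093 mm⁴.
Web: 6 × 280, A = 1 680 mm², y = 156 mm, Ī = 10 976 000 mm⁴.
Top flange: 220 × 16, A = 3 520 mm², y = 304 mm, Ī = 75 093 mm⁴.
By symmetry the centroid is at mid-height, ȳ = 156 mm.
Transfer each piece to the horizontal axis through the centroid using Ī + A·d² with d = y − 156:
  bottom flange: d = -148 mm → contributes +77 177 173 mm⁴
  web: d = 0 mm → contributes +10 976 000 mm⁴
  top flange: d = 148 mm → contributes +77 177 173 mm⁴
Total I = 165 330 347 mm⁴.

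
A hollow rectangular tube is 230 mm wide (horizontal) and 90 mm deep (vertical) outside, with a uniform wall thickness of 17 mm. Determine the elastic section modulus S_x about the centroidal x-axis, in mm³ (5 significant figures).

Split into non-overlapping primitives; take the origin at the lower-left of the bounding box.
Outer rectangle: 230 × 90, A = 20 700 mm², y = 45 mm, Ī = 13 972 500 mm⁴.
Inner void (subtracted): 196 × 56, A = 10 976 mm², y = 45 mm, Ī = 2 868 395 mm⁴.
By symmetry the centroid is at mid-height, ȳ = 45 mm.
All pieces are centred on the centroidal x-axis, so I = ΣĪ (holes subtracted) = 11 104 105 mm⁴.
Extreme fibre distance c = 45 mm; S = I/c = 246757.9 mm³.

S_x ≈ 2.4676 × 10⁵ mm³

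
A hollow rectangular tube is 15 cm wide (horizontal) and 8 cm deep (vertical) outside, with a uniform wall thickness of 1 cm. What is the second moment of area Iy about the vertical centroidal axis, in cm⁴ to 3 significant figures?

Iy ≈ 1150 cm⁴

Decompose the section into non-overlapping parts with the origin at the bottom-left of its bounding rectangle.
Outer rectangle: 15 × 8, A = 120 cm², x = 7.5 cm, Ī = 2 250 cm⁴.
Inner void (subtracted): 13 × 6, A = 78 cm², x = 7.5 cm, Ī = 1098.5 cm⁴.
By symmetry the centroid is at mid-width, x̄ = 7.5 cm.
All pieces are centred on the vertical centroidal axis, so I = ΣĪ (holes subtracted) = 1151.5 cm⁴.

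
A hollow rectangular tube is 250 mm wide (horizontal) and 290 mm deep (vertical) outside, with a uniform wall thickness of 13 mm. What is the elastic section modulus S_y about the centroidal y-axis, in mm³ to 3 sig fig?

S_y ≈ 1.04 × 10⁶ mm³

Decompose the section into non-overlapping parts with the origin at the bottom-left of its bounding rectangle.
Outer rectangle: 250 × 290, A = 72 500 mm², x = 125 mm, Ī = 377 604 167 mm⁴.
Inner void (subtracted): 224 × 264, A = 59 136 mm², x = 125 mm, Ī = 247 267 328 mm⁴.
By symmetry the centroid is at mid-width, x̄ = 125 mm.
All pieces are centred on the centroidal y-axis, so I = ΣĪ (holes subtracted) = 130 336 839 mm⁴.
Extreme fibre distance c = 125 mm; S = I/c = 1 042 695 mm³.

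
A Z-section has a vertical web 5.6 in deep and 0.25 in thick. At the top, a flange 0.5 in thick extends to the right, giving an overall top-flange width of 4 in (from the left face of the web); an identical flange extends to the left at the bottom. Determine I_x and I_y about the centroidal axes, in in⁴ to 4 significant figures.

I_x ≈ 28.12 in⁴, I_y ≈ 19.40 in⁴

Split into non-overlapping primitives; take the origin at the lower-left of the bounding box.
Web: 0.25 × 5.6, A = 1.4 in², y = 2.8 in, Ī = 3.65867 in⁴.
Top flange (beyond web): 3.75 × 0.5, A = 1.875 in², y = 5.35 in, Ī = 0.0390625 in⁴.
Bottom flange (beyond web): 3.75 × 0.5, A = 1.875 in², y = 0.25 in, Ī = 0.0390625 in⁴.
Centroid: ȳ = ΣA·y / ΣA = 2.8 in.
Transfer each piece to the centroidal x-axis using Ī + A·d² with d = y − 2.8:
  web: d = 0 in → contributes +3.65867 in⁴
  top flange (beyond web): d = 2.55 in → contributes +12.2313 in⁴
  bottom flange (beyond web): d = -2.55 in → contributes +12.2313 in⁴
Total I = 28.1212 in⁴.
For the y-axis: x̄ = 3.875 in.
Repeating about the centroidal y-axis gives I_y = 19.4018 in⁴.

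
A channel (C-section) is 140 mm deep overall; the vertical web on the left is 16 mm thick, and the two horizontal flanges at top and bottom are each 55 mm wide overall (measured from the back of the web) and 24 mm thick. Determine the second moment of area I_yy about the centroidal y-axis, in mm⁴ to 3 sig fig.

I_yy ≈ 1.06 × 10⁶ mm⁴

Treat the section as a set of non-overlapping primitives; coordinates are from the bounding-box lower-left.
Web: 16 × 140, A = 2 240 mm², x = 8 mm, Ī = 47 787 mm⁴.
Top flange (beyond web): 39 × 24, A = 936 mm², x = 35.5 mm, Ī = 118 638 mm⁴.
Bottom flange (beyond web): 39 × 24, A = 936 mm², x = 35.5 mm, Ī = 118 638 mm⁴.
Centroid: x̄ = ΣA·x / ΣA = 20.519 mm.
Transfer each piece to the centroidal y-axis using Ī + A·d² with d = x − 20.519:
  web: d = -12.519 mm → contributes +398 877 mm⁴
  top flange (beyond web): d = 14.981 mm → contributes +328 692 mm⁴
  bottom flange (beyond web): d = 14.981 mm → contributes +328 692 mm⁴
Total I = 1 056 261 mm⁴.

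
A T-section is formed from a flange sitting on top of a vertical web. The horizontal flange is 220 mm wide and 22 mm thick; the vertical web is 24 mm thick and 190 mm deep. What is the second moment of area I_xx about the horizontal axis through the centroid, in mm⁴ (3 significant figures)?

Break the section into simple shapes (no overlaps), measuring from the bottom-left corner of the bounding box.
Flange: 220 × 22, A = 4 840 mm², y = 201 mm, Ī = 195 213 mm⁴.
Web: 24 × 190, A = 4 560 mm², y = 95 mm, Ī = 13 718 000 mm⁴.
Centroid: ȳ = ΣA·y / ΣA = 149.58 mm.
Transfer each piece to the horizontal axis through the centroid using Ī + A·d² with d = y − 149.58:
  flange: d = 51.421 mm → contributes +12 992 888 mm⁴
  web: d = -54.579 mm → contributes +27 301 497 mm⁴
Total I = 40 294 385 mm⁴.

I_xx ≈ 4.03 × 10⁷ mm⁴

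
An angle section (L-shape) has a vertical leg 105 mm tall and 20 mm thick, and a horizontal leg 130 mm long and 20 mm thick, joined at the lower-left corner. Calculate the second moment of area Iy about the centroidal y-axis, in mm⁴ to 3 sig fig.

Decompose the section into non-overlapping parts with the origin at the bottom-left of its bounding rectangle.
Vertical leg: 20 × 105, A = 2 100 mm², x = 10 mm, Ī = 70 000 mm⁴.
Horizontal leg (remainder): 110 × 20, A = 2 200 mm², x = 75 mm, Ī = 2 218 333 mm⁴.
Centroid: x̄ = ΣA·x / ΣA = 43.256 mm.
Transfer each piece to the centroidal y-axis using Ī + A·d² with d = x − 43.256:
  vertical leg: d = -33.256 mm → contributes +2 392 493 mm⁴
  horizontal leg (remainder): d = 31.744 mm → contributes +4 435 259 mm⁴
Total I = 6 827 752 mm⁴.

Iy ≈ 6.83 × 10⁶ mm⁴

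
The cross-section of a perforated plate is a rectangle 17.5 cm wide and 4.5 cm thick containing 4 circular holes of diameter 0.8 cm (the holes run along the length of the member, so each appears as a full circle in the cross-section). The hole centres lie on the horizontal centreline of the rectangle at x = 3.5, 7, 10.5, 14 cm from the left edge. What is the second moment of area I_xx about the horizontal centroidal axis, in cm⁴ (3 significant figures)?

I_xx ≈ 133 cm⁴

Split into non-overlapping primitives; take the origin at the lower-left of the bounding box.
Plate: 17.5 × 4.5, A = 78.75 cm², y = 2.25 cm, Ī = 132.89 cm⁴.
Hole 1 (subtracted): ⌀0.8, A = 0.50265 cm², y = 2.25 cm, Ī = 0.020106 cm⁴.
Hole 2 (subtracted): ⌀0.8, A = 0.50265 cm², y = 2.25 cm, Ī = 0.020106 cm⁴.
Hole 3 (subtracted): ⌀0.8, A = 0.50265 cm², y = 2.25 cm, Ī = 0.020106 cm⁴.
Hole 4 (subtracted): ⌀0.8, A = 0.50265 cm², y = 2.25 cm, Ī = 0.020106 cm⁴.
By symmetry the centroid is at mid-height, ȳ = 2.25 cm.
All pieces are centred on the horizontal centroidal axis, so I = ΣĪ (holes subtracted) = 132.81 cm⁴.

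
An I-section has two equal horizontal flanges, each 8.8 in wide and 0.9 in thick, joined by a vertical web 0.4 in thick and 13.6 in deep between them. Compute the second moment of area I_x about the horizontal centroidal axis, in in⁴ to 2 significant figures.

Break the section into simple shapes (no overlaps), measuring from the bottom-left corner of the bounding box.
Bottom flange: 8.8 × 0.9, A = 7.92 in², y = 0.45 in, Ī = 0.5346 in⁴.
Web: 0.4 × 13.6, A = 5.44 in², y = 7.7 in, Ī = 83.85 in⁴.
Top flange: 8.8 × 0.9, A = 7.92 in², y = 14.95 in, Ī = 0.5346 in⁴.
By symmetry the centroid is at mid-height, ȳ = 7.7 in.
Transfer each piece to the horizontal centroidal axis using Ī + A·d² with d = y − 7.7:
  bottom flange: d = -7.25 in → contributes +416.8 in⁴
  web: d = 0 in → contributes +83.85 in⁴
  top flange: d = 7.25 in → contributes +416.8 in⁴
Total I = 917.5 in⁴.

I_x ≈ 920 in⁴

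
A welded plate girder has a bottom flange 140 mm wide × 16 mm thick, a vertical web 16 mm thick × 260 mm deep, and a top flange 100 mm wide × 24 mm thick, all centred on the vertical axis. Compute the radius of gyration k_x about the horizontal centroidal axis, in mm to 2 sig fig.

Decompose the section into non-overlapping parts with the origin at the bottom-left of its bounding rectangle.
Bottom plate: 140 × 16, A = 2 240 mm², y = 8 mm, Ī = 47 787 mm⁴.
Web plate: 16 × 260, A = 4 160 mm², y = 146 mm, Ī = 23 434 667 mm⁴.
Top plate: 100 × 24, A = 2 400 mm², y = 288 mm, Ī = 115 200 mm⁴.
Centroid: ȳ = ΣA·y / ΣA = 149.6 mm.
Transfer each piece to the horizontal centroidal axis using Ī + A·d² with d = y − 149.6:
  bottom plate: d = -141.6 mm → contributes +44 961 041 mm⁴
  web plate: d = -3.6 mm → contributes +23 488 580 mm⁴
  top plate: d = 138.4 mm → contributes +46 086 144 mm⁴
Total I = 114 535 765 mm⁴.
Radius of gyration: k = √(I/A) = √(114 535 765 / 8 800) = 114.1 mm.

k_x ≈ 110 mm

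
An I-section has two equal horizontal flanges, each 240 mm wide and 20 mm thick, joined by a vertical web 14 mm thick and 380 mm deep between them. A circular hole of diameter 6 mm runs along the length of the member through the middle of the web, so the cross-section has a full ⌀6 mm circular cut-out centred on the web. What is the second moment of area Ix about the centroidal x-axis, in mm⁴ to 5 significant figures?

Ix ≈ 4.4834 × 10⁸ mm⁴

Split into non-overlapping primitives; take the origin at the lower-left of the bounding box.
Bottom flange: 240 × 20, A = 4 800 mm², y = 10 mm, Ī = 160 000 mm⁴.
Web: 14 × 380, A = 5 320 mm², y = 210 mm, Ī = 64 017 333 mm⁴.
Top flange: 240 × 20, A = 4 800 mm², y = 410 mm, Ī = 160 000 mm⁴.
Hole (subtracted): ⌀6, A = 28.27433 mm², y = 210 mm, Ī = 63.61725 mm⁴.
By symmetry the centroid is at mid-height, ȳ = 210 mm.
Transfer each piece to the centroidal x-axis using Ī + A·d² with d = y − 210:
  bottom flange: d = -200 mm → contributes +192 160 000 mm⁴
  web: d = 0 mm → contributes +64 017 333 mm⁴
  top flange: d = 200 mm → contributes +192 160 000 mm⁴
  hole: d = 0 mm → contributes −63.61725 mm⁴
Total I = 448 337 270 mm⁴.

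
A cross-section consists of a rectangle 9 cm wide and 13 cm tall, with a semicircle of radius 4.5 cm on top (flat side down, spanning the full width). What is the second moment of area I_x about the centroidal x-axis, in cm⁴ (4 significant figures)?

I_x ≈ 3462 cm⁴

Decompose the section into non-overlapping parts with the origin at the bottom-left of its bounding rectangle.
Rectangular body: 9 × 13, A = 117 cm², y = 6.5 cm, Ī = 1647.75 cm⁴.
Semicircular cap: semicircle r = 4.5, A = 31.8086 cm², y = 14.9099 cm, Ī = 45.0072 cm⁴.
Centroid: ȳ = ΣA·y / ΣA = 8.29765 cm.
Transfer each piece to the centroidal x-axis using Ī + A·d² with d = y − 8.29765:
  rectangular body: d = -1.79765 cm → contributes +2025.84 cm⁴
  semicircular cap: d = 6.61221 cm → contributes +1435.72 cm⁴
Total I = 3461.56 cm⁴.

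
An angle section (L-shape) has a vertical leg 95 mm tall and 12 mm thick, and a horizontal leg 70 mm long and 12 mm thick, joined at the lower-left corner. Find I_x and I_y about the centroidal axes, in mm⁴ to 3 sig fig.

I_x ≈ 1.61 × 10⁶ mm⁴, I_y ≈ 7.38 × 10⁵ mm⁴

Treat the section as a set of non-overlapping primitives; coordinates are from the bounding-box lower-left.
Vertical leg: 12 × 95, A = 1 140 mm², y = 47.5 mm, Ī = 857 375 mm⁴.
Horizontal leg (remainder): 58 × 12, A = 696 mm², y = 6 mm, Ī = 8 352 mm⁴.
Centroid: ȳ = ΣA·y / ΣA = 31.768 mm.
Transfer each piece to the centroidal x-axis using Ī + A·d² with d = y − 31.768:
  vertical leg: d = 15.732 mm → contributes +1 139 521 mm⁴
  horizontal leg (remainder): d = -25.768 mm → contributes +470 488 mm⁴
Total I = 1 610 009 mm⁴.
For the y-axis: x̄ = 19.268 mm.
Repeating about the centroidal y-axis gives I_y = 738 184 mm⁴.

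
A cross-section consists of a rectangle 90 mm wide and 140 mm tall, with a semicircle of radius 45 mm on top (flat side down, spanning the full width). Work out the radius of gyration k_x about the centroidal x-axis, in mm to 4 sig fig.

Treat the section as a set of non-overlapping primitives; coordinates are from the bounding-box lower-left.
Rectangular body: 90 × 140, A = 12 600 mm², y = 70 mm, Ī = 20 580 000 mm⁴.
Semicircular cap: semicircle r = 45, A = 3180.86 mm², y = 159.099 mm, Ī = 450 072 mm⁴.
Centroid: ȳ = ΣA·y / ΣA = 87.9591 mm.
Transfer each piece to the centroidal x-axis using Ī + A·d² with d = y − 87.9591:
  rectangular body: d = -17.9591 mm → contributes +24 643 877 mm⁴
  semicircular cap: d = 71.1395 mm → contributes +16 547 860 mm⁴
Total I = 41 191 738 mm⁴.
Radius of gyration: k = √(I/A) = √(41 191 738 / 15780.9) = 51.0904 mm.

k_x ≈ 51.09 mm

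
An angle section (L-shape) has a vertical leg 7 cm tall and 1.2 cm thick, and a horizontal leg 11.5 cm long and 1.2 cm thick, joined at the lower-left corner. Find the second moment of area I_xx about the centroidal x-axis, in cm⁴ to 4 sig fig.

I_xx ≈ 77.84 cm⁴

Decompose the section into non-overlapping parts with the origin at the bottom-left of its bounding rectangle.
Vertical leg: 1.2 × 7, A = 8.4 cm², y = 3.5 cm, Ī = 34.3 cm⁴.
Horizontal leg (remainder): 10.3 × 1.2, A = 12.36 cm², y = 0.6 cm, Ī = 1.4832 cm⁴.
Centroid: ȳ = ΣA·y / ΣA = 1.77341 cm.
Transfer each piece to the centroidal x-axis using Ī + A·d² with d = y − 1.77341:
  vertical leg: d = 1.72659 cm → contributes +59.3413 cm⁴
  horizontal leg (remainder): d = -1.17341 cm → contributes +18.5016 cm⁴
Total I = 77.8429 cm⁴.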